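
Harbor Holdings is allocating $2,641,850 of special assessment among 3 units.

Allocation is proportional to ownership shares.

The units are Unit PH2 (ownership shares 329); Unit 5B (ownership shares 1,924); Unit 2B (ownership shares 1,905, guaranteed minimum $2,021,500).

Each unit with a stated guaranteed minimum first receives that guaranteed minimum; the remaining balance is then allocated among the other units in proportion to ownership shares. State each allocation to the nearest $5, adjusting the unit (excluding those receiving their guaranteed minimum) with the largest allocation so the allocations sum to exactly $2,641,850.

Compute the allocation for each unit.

Unit PH2: $90,590 · Unit 5B: $529,760 · Unit 2B: $2,021,500

Minimums first: Unit 2B $2,021,500. Balance $620,350.
Balance split over remaining ownership shares 2,253: Unit PH2 90,588.17 → $90,590; Unit 5B 529,761.83 → $529,760.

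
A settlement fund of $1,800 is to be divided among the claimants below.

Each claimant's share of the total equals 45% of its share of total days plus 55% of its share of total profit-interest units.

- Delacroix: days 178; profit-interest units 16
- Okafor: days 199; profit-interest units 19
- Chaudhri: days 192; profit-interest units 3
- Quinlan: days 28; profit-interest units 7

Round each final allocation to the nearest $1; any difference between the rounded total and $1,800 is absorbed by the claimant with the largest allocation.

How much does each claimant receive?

Delacroix: $594 | Okafor: $687 | Chaudhri: $327 | Quinlan: $192

Days total 597; profit-interest units total 45.
Blended shares (45% days + 55% profit-interest units): Delacroix 0.3297; Okafor 0.3822; Chaudhri 0.1814; Quinlan 0.1067.
Unrounded shares: Delacroix 593.51; Okafor 688.00; Chaudhri 326.503; Quinlan 191.99.
After rounding ($1): Delacroix $594; Okafor $688; Chaudhri $327; Quinlan $192. Sum = $1,801.
Difference $1,800 − $1,801 = −$1 applied to largest allocation (Okafor): Okafor becomes $687.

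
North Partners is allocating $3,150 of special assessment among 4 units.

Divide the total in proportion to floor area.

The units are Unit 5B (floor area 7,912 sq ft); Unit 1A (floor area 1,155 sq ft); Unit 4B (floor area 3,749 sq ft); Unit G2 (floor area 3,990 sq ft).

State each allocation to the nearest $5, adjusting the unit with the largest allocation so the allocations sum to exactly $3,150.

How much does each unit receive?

Unit 5B: $1,480 | Unit 1A: $215 | Unit 4B: $705 | Unit G2: $750

Floor area total: 16,806.
Raw shares: Unit 5B 7,912/16,806 × $3,150 = 1,482.97; Unit 1A 1,155/16,806 × $3,150 = 216.49; Unit 4B 3,749/16,806 × $3,150 = 702.69; Unit G2 3,990/16,806 × $3,150 = 747.86.
After rounding ($5): Unit 5B $1,485; Unit 1A $215; Unit 4B $705; Unit G2 $750. Sum = $3,155.
Difference $3,150 − $3,155 = −$5 applied to largest allocation (Unit 5B): Unit 5B becomes $1,480.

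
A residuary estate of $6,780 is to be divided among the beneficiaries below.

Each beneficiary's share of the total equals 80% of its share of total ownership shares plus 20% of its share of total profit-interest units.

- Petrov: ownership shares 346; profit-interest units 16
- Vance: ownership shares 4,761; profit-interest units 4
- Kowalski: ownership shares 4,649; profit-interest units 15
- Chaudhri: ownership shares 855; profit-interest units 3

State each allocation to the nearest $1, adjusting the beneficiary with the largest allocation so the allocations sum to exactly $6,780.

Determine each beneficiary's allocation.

Petrov: $748; Vance: $2,576; Kowalski: $2,912; Chaudhri: $544

Totals — ownership shares 10,611, profit-interest units 38.
Combined weights (80% ownership shares + 20% profit-interest units): Petrov 0.1103; Vance 0.3800; Kowalski 0.4295; Chaudhri 0.0803.
Raw shares: Petrov 747.81; Vance 2,576.41; Kowalski 2,911.68; Chaudhri 544.10.
After rounding ($1): Petrov $748; Vance $2,576; Kowalski $2,912; Chaudhri $544. Sum = $6,780.
No rounding difference to absorb.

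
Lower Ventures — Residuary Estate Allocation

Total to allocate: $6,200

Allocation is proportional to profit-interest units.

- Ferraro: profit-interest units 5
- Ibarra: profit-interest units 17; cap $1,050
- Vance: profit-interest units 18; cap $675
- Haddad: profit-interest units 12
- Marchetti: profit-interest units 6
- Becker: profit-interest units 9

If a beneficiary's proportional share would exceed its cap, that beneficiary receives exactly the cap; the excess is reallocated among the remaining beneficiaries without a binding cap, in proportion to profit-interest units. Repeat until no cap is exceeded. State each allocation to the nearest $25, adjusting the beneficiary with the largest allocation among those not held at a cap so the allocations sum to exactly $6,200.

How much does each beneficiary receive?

Sum of profit-interest units: 67.
Proportional shares (ignoring caps): Ferraro 462.69; Ibarra 1,573.13; Vance 1,665.67; Haddad 1,110.45; Marchetti 555.22; Becker 832.84.
Capped: Ibarra ($1,050), Vance ($675); balance $4,475 reallocated over remaining profit-interest units 32.
Shares after redistribution: Ferraro 699.22 → $700; Haddad 1,678.12 → $1,675; Marchetti 839.06 → $850; Becker 1,258.59 → $1,250.

Ferraro: $700 · Ibarra: $1,050 · Vance: $675 · Haddad: $1,675 · Marchetti: $850 · Becker: $1,250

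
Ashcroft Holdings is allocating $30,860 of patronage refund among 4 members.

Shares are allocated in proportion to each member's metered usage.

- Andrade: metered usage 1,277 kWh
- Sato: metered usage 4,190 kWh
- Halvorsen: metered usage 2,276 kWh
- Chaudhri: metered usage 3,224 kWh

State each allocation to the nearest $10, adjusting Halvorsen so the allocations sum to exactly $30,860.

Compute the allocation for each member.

Andrade: $3,590 · Sato: $11,790 · Halvorsen: $6,410 · Chaudhri: $9,070

Combined metered usage = 10,967.
Unrounded shares: Andrade 1,277/10,967 × $30,860 = 3,593.35; Sato 4,190/10,967 × $30,860 = 11,790.23; Halvorsen 2,276/10,967 × $30,860 = 6,404.43; Chaudhri 3,224/10,967 × $30,860 = 9,072.00.
After rounding ($10): Andrade $3,590; Sato $11,790; Halvorsen $6,400; Chaudhri $9,070. Sum = $30,850.
Difference $30,860 − $30,850 = +$10 applied to Halvorsen: Halvorsen becomes $6,410.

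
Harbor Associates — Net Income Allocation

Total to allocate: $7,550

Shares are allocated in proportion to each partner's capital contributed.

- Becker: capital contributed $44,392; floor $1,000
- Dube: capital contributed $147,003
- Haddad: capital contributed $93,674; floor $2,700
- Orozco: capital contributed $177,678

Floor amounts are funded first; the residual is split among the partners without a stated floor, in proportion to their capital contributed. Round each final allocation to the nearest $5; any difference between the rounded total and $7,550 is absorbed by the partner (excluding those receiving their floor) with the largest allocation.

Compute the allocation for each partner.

Becker: $1,000 · Dube: $1,745 · Haddad: $2,700 · Orozco: $2,105

Minimums first: Becker $1,000; Haddad $2,700. Residual $3,850.
Residual split over remaining capital contributed 324,681: Dube 1,743.13 → $1,745; Orozco 2,106.87 → $2,105.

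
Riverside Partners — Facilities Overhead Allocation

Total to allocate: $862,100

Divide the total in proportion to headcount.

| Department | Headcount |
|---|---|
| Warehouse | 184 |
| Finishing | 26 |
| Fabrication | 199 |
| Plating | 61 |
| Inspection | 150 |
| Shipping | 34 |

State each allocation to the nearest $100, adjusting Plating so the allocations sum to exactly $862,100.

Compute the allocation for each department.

Combined headcount = 654.
Pro-rata amounts: Warehouse 184/654 × $862,100 = 242,548.01; Finishing 26/654 × $862,100 = 34,273.09; Fabrication 199/654 × $862,100 = 262,320.95; Plating 61/654 × $862,100 = 80,409.94; Inspection 150/654 × $862,100 = 197,729.36; Shipping 34/654 × $862,100 = 44,818.65.
After rounding ($100): Warehouse $242,500; Finishing $34,300; Fabrication $262,300; Plating $80,400; Inspection $197,700; Shipping $44,800. Sum = $862,000.
Difference $862,100 − $862,000 = +$100 applied to Plating: Plating becomes $80,500.

Warehouse: $242,500; Finishing: $34,300; Fabrication: $262,300; Plating: $80,500; Inspection: $197,700; Shipping: $44,800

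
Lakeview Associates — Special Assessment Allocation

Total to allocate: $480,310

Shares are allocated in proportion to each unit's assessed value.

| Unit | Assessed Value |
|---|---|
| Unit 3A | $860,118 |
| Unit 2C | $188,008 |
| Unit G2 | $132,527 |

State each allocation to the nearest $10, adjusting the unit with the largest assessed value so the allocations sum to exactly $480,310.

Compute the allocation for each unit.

Total assessed value = 1,180,653.
Pro-rata amounts: Unit 3A 860,118/1,180,653 × $480,310 = 349,910.83; Unit 2C 188,008/1,180,653 × $480,310 = 76,484.90; Unit G2 132,527/1,180,653 × $480,310 = 53,914.27.
After rounding ($10): Unit 3A $349,910; Unit 2C $76,480; Unit G2 $53,910. Sum = $480,300.
Difference $480,310 − $480,300 = +$10 applied to largest assessed value (Unit 3A): Unit 3A becomes $349,920.

Unit 3A: $349,920 | Unit 2C: $76,480 | Unit G2: $53,910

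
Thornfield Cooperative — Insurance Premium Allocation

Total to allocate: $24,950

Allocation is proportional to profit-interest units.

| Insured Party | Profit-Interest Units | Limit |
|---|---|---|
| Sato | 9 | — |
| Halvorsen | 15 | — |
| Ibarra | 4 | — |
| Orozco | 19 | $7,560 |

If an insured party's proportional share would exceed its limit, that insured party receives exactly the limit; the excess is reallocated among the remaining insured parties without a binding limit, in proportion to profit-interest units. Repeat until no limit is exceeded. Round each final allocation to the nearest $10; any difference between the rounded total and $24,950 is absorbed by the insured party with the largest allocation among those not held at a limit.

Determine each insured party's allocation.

Total profit-interest units = 47.
Pro-rata shares before constraints: Sato 4,777.66; Halvorsen 7,962.77; Ibarra 2,123.40; Orozco 10,086.17.
Cap binds for Orozco ($7,560); residual $17,390 reallocated over remaining profit-interest units 28.
Remaining shares: Sato 5,589.64 → $5,590; Halvorsen 9,316.07 → $9,320; Ibarra 2,484.29 → $2,480.

Sato: $5,590; Halvorsen: $9,320; Ibarra: $2,480; Orozco: $7,560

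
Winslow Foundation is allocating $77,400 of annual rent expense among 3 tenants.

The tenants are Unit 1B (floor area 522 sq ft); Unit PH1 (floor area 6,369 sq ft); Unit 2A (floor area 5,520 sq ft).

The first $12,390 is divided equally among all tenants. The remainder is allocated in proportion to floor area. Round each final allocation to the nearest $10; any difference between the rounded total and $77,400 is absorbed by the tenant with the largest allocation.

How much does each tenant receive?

Unit 1B: $6,860; Unit PH1: $37,500; Unit 2A: $33,040

Equal tier: $12,390 ÷ 3 = $4,130 apiece.
Remainder $65,010 by floor area (total 12,411): Unit 1B 2,734.29 → $2,730; Unit PH1 33,361.43 → $33,360; Unit 2A 28,914.29 → $28,910.
Rounding difference +$10 on remainder applied to Unit PH1.
Totals: Unit 1B $4,130 + $2,730 = $6,860; Unit PH1 $4,130 + $33,370 = $37,500; Unit 2A $4,130 + $28,910 = $33,040.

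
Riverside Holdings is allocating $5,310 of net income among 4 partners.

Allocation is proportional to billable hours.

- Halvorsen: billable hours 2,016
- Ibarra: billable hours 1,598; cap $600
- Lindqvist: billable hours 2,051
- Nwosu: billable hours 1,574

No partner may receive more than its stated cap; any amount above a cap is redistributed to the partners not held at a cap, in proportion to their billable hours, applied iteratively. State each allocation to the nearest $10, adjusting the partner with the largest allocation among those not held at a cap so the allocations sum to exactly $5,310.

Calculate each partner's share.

Halvorsen: $1,680 · Ibarra: $600 · Lindqvist: $1,720 · Nwosu: $1,310

Sum of billable hours: 7,239.
Pro-rata shares before constraints: Halvorsen 1,478.79; Ibarra 1,172.18; Lindqvist 1,504.46; Nwosu 1,154.57.
Held at cap: Ibarra ($600); remaining pool $4,710 reallocated over remaining billable hours 5,641.
Shares after redistribution: Halvorsen 1,683.28 → $1,680; Lindqvist 1,712.50 → $1,710; Nwosu 1,314.22 → $1,310.
Rounding difference +$10 applied to Lindqvist → $1,720.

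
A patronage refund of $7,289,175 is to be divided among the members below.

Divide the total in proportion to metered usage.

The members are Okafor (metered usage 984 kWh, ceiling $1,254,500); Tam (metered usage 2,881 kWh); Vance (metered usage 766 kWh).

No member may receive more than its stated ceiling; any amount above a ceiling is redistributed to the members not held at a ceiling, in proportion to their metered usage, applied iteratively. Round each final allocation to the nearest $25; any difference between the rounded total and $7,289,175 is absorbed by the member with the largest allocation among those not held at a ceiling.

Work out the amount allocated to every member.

Total metered usage = 4,631.
Unconstrained shares: Okafor 1,548,811.96; Tam 4,534,682.18; Vance 1,205,680.86.
Held at cap: Okafor ($1,254,500); balance $6,034,675 reallocated over remaining metered usage 3,647.
Shares after redistribution: Tam 4,767,178.14 → $4,767,175; Vance 1,267,496.86 → $1,267,500.

Okafor: $1,254,500 | Tam: $4,767,175 | Vance: $1,267,500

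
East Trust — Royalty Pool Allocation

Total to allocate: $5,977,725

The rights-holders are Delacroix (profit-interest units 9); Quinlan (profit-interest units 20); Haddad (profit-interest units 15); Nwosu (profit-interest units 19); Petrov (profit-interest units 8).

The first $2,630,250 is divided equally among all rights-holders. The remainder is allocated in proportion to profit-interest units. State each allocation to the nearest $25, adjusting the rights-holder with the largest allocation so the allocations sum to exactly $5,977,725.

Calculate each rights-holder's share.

Delacroix: $950,375 · Quinlan: $1,469,000 · Haddad: $1,233,275 · Nwosu: $1,421,850 · Petrov: $903,225

Equal tier: $2,630,250 ÷ 5 = $526,050 apiece.
Remainder $3,347,475 by profit-interest units (total 71): Delacroix 424,327.82 → $424,325; Quinlan 942,950.70 → $942,950; Haddad 707,213.03 → $707,225; Nwosu 895,803.17 → $895,800; Petrov 377,180.28 → $377,175.
Totals: Delacroix $526,050 + $424,325 = $950,375; Quinlan $526,050 + $942,950 = $1,469,000; Haddad $526,050 + $707,225 = $1,233,275; Nwosu $526,050 + $895,800 = $1,421,850; Petrov $526,050 + $377,175 = $903,225.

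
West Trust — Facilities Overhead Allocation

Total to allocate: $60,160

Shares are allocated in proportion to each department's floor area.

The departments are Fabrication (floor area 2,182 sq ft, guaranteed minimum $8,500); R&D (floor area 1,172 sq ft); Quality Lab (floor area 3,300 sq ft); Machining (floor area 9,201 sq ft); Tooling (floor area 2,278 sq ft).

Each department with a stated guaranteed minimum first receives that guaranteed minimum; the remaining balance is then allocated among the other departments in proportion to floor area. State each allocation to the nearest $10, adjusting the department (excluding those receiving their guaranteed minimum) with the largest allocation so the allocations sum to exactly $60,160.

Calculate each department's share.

Minimums first: Fabrication $8,500. Residual $51,660.
Residual split over remaining floor area 15,951: R&D 3,795.72 → $3,800; Quality Lab 10,687.61 → $10,690; Machining 29,798.99 → $29,800; Tooling 7,377.69 → $7,380.
Rounding difference −$10 applied to Machining → $29,790.

Fabrication: $8,500 · R&D: $3,800 · Quality Lab: $10,690 · Machining: $29,790 · Tooling: $7,380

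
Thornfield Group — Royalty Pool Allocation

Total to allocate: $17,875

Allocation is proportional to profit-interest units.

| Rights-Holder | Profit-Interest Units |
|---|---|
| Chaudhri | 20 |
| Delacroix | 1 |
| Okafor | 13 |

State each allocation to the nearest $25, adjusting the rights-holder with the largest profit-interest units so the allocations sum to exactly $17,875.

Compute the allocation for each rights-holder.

Combined profit-interest units = 20 + 1 + 13 = 34.
Unrounded shares: Chaudhri 10,514.71; Delacroix 525.74; Okafor 6,834.56.
After rounding ($25): Chaudhri $10,525; Delacroix $525; Okafor $6,825. Sum = $17,875.
Sum already equals the total — no adjustment.

Chaudhri: $10,525 · Delacroix: $525 · Okafor: $6,825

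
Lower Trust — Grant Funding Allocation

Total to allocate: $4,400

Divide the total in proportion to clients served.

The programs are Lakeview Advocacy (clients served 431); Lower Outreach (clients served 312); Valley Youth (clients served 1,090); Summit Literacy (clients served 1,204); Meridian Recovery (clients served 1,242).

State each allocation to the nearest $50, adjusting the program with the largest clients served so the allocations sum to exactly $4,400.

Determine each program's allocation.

Lakeview Advocacy: $450; Lower Outreach: $300; Valley Youth: $1,100; Summit Literacy: $1,250; Meridian Recovery: $1,300

Clients served total: 431 + 312 + 1,090 + 1,204 + 1,242 = 4,279.
Unrounded shares: Lakeview Advocacy 443.19; Lower Outreach 320.82; Valley Youth 1,120.82; Summit Literacy 1,238.05; Meridian Recovery 1,277.12.
Rounded to nearest $50: Lakeview Advocacy $450; Lower Outreach $300; Valley Youth $1,100; Summit Literacy $1,250; Meridian Recovery $1,300. Sum = $4,400.
Rounded total matches; no reconciliation needed.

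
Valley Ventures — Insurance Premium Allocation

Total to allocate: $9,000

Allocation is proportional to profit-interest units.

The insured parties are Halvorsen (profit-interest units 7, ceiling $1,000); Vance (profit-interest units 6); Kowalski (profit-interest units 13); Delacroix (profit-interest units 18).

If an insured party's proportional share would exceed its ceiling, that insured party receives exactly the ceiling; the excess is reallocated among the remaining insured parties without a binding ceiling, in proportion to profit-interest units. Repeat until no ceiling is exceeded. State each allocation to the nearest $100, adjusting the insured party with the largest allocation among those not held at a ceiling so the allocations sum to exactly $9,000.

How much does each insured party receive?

Halvorsen: $1,000 | Vance: $1,300 | Kowalski: $2,800 | Delacroix: $3,900

Combined profit-interest units = 44.
Proportional shares (ignoring caps): Halvorsen 1,431.82; Vance 1,227.27; Kowalski 2,659.09; Delacroix 3,681.82.
Capped: Halvorsen ($1,000); remaining pool $8,000 reallocated over remaining profit-interest units 37.
Redistributed shares: Vance 1,297.30 → $1,300; Kowalski 2,810.81 → $2,800; Delacroix 3,891.89 → $3,900.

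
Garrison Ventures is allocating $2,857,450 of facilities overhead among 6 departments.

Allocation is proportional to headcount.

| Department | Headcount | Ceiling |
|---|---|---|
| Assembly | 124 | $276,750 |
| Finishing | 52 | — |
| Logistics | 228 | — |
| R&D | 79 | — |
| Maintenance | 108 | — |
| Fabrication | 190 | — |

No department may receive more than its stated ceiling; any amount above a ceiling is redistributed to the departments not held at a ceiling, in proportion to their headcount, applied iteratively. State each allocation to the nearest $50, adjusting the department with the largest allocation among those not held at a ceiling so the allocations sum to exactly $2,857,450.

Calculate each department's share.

Sum of headcount: 781.
Proportional shares (ignoring caps): Assembly 453,679.64; Finishing 190,252.75; Logistics 834,185.15; R&D 289,037.84; Maintenance 395,140.33; Fabrication 695,154.29.
Cap binds for Assembly ($276,750); remaining pool $2,580,700 reallocated over remaining headcount 657.
Shares after redistribution: Finishing 204,256.32 → $204,250; Logistics 895,585.39 → $895,600; R&D 310,312.48 → $310,300; Maintenance 424,224.66 → $424,200; Fabrication 746,321.16 → $746,300.
Rounding difference +$50 applied to Logistics → $895,650.

Assembly: $276,750; Finishing: $204,250; Logistics: $895,650; R&D: $310,300; Maintenance: $424,200; Fabrication: $746,300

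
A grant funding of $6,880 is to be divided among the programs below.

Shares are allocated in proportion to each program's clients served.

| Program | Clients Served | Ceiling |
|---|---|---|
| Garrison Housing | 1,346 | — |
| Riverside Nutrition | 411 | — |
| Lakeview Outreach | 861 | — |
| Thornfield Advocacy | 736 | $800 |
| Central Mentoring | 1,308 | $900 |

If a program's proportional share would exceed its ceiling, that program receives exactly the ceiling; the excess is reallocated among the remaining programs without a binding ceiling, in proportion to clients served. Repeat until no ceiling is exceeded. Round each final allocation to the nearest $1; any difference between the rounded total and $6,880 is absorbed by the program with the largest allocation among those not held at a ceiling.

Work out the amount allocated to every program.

Total clients served = 4,662.
Unconstrained shares: Garrison Housing 1,986.37; Riverside Nutrition 606.54; Lakeview Outreach 1,270.63; Thornfield Advocacy 1,086.16; Central Mentoring 1,930.30.
Held at cap: Thornfield Advocacy ($800), Central Mentoring ($900); balance $5,180 reallocated over remaining clients served 2,618.
Shares after redistribution: Garrison Housing 2,663.21 → $2,663; Riverside Nutrition 813.21 → $813; Lakeview Outreach 1,703.58 → $1,704.

Garrison Housing: $2,663; Riverside Nutrition: $813; Lakeview Outreach: $1,704; Thornfield Advocacy: $800; Central Mentoring: $900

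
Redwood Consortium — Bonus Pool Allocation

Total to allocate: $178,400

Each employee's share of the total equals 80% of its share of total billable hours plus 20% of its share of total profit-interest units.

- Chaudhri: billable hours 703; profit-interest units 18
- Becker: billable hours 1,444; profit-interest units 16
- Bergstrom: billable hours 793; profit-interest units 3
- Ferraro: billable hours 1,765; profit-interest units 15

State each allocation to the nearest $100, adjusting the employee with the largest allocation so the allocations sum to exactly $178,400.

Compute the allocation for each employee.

Totals — billable hours 4,705, profit-interest units 52.
Combined weights (80% billable hours + 20% profit-interest units): Chaudhri 0.1888; Becker 0.3071; Bergstrom 0.1464; Ferraro 0.3578.
Raw shares: Chaudhri 33,675.35; Becker 54,780.31; Bergstrom 26,113.08; Ferraro 63,831.27.
After rounding ($100): Chaudhri $33,700; Becker $54,800; Bergstrom $26,100; Ferraro $63,800. Sum = $178,400.
Rounded total matches; no reconciliation needed.

Chaudhri: $33,700 | Becker: $54,800 | Bergstrom: $26,100 | Ferraro: $63,800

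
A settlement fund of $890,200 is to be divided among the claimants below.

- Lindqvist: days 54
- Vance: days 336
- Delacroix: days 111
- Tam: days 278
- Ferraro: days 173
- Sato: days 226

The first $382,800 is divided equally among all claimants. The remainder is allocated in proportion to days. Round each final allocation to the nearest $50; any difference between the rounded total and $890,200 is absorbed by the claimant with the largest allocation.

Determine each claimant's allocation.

$382,800 shared equally gives $63,800 per claimant.
Remainder $507,400 by days (total 1,178): Lindqvist 23,259.42 → $23,250; Vance 144,725.30 → $144,750; Delacroix 47,811.04 → $47,800; Tam 119,742.95 → $119,750; Ferraro 74,516.30 → $74,500; Sato 97,344.99 → $97,350.
Totals: Lindqvist $63,800 + $23,250 = $87,050; Vance $63,800 + $144,750 = $208,550; Delacroix $63,800 + $47,800 = $111,600; Tam $63,800 + $119,750 = $183,550; Ferraro $63,800 + $74,500 = $138,300; Sato $63,800 + $97,350 = $161,150.

Lindqvist: $87,050; Vance: $208,550; Delacroix: $111,600; Tam: $183,550; Ferraro: $138,300; Sato: $161,150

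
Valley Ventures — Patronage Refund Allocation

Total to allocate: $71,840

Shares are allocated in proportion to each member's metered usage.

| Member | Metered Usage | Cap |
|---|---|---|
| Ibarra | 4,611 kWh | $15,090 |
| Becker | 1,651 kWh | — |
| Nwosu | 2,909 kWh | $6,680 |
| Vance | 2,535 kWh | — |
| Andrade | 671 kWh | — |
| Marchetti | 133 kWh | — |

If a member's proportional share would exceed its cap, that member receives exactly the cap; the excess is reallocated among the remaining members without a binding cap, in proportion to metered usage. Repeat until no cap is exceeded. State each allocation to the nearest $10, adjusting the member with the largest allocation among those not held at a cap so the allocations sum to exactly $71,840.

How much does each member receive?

Sum of metered usage: 12,510.
Pro-rata shares before constraints: Ibarra 26,479.16; Becker 9,481.04; Nwosu 16,705.24; Vance 14,557.51; Andrade 3,853.29; Marchetti 763.77.
Held at cap: Ibarra ($15,090), Nwosu ($6,680); residual $50,070 reallocated over remaining metered usage 4,990.
Remaining shares: Becker 16,566.25 → $16,570; Vance 25,436.36 → $25,440; Andrade 6,732.86 → $6,730; Marchetti 1,334.53 → $1,330.

Ibarra: $15,090; Becker: $16,570; Nwosu: $6,680; Vance: $25,440; Andrade: $6,730; Marchetti: $1,330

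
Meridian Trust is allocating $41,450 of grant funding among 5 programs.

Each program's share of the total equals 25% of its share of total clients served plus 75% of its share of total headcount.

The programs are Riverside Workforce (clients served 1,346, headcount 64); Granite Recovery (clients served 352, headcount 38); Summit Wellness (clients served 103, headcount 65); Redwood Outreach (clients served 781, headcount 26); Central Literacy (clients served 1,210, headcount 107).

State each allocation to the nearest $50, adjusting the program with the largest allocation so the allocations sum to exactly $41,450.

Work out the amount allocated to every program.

Totals — clients served 3,792, headcount 300.
Combined weights (25% clients served + 75% headcount): Riverside Workforce 0.2487; Granite Recovery 0.1182; Summit Wellness 0.1693; Redwood Outreach 0.1165; Central Literacy 0.3473.
Pro-rata amounts: Riverside Workforce 10,310.25; Granite Recovery 4,899.67; Summit Wellness 7,017.10; Redwood Outreach 4,828.51; Central Literacy 14,394.47.
Rounded to nearest $50: Riverside Workforce $10,300; Granite Recovery $4,900; Summit Wellness $7,000; Redwood Outreach $4,850; Central Literacy $14,400. Sum = $41,450.
No rounding difference to absorb.

Riverside Workforce: $10,300 · Granite Recovery: $4,900 · Summit Wellness: $7,000 · Redwood Outreach: $4,850 · Central Literacy: $14,400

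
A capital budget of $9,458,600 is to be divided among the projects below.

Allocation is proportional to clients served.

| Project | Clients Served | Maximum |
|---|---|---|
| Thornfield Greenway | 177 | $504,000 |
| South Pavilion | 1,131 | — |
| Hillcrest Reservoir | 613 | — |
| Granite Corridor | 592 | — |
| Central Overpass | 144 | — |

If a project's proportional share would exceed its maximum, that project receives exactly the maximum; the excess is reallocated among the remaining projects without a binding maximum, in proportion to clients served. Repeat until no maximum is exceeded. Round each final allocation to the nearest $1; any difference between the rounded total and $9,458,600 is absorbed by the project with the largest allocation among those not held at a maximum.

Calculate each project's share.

Combined clients served = 2,657.
Proportional shares (ignoring caps): Thornfield Greenway 630,098.68; South Pavilion 4,026,223.79; Hillcrest Reservoir 2,182,206.17; Granite Corridor 2,107,448.70; Central Overpass 512,622.66.
Capped: Thornfield Greenway ($504,000); balance $8,954,600 reallocated over remaining clients served 2,480.
Shares after redistribution: South Pavilion 4,083,730.89 → $4,083,731; Hillcrest Reservoir 2,213,374.92 → $2,213,375; Granite Corridor 2,137,549.68 → $2,137,550; Central Overpass 519,944.52 → $519,945.
Rounding difference −$1 applied to South Pavilion → $4,083,730.

Thornfield Greenway: $504,000; South Pavilion: $4,083,730; Hillcrest Reservoir: $2,213,375; Granite Corridor: $2,137,550; Central Overpass: $519,945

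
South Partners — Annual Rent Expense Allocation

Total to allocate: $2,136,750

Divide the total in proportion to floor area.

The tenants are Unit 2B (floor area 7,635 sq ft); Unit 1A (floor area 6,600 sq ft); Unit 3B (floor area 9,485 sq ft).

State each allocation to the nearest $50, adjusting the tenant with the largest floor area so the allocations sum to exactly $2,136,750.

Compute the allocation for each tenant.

Unit 2B: $687,800 | Unit 1A: $594,550 | Unit 3B: $854,400

Floor area total: 23,720.
Proportional shares: Unit 2B 7,635/23,720 × $2,136,750 = 687,777.67; Unit 1A 6,600/23,720 × $2,136,750 = 594,542.58; Unit 3B 9,485/23,720 × $2,136,750 = 854,429.75.
At nearest $50: Unit 2B $687,800; Unit 1A $594,550; Unit 3B $854,450. Sum = $2,136,800.
Difference $2,136,750 − $2,136,800 = −$50 applied to largest floor area (Unit 3B): Unit 3B becomes $854,400.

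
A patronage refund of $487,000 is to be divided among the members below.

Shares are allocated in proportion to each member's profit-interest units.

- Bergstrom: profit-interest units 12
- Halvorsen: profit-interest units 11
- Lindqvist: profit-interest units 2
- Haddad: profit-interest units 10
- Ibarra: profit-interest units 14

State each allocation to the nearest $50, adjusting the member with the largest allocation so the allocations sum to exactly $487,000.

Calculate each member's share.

Total profit-interest units = 49.
Proportional shares: Bergstrom 12/49 × $487,000 = 119,265.31; Halvorsen 11/49 × $487,000 = 109,326.53; Lindqvist 2/49 × $487,000 = 19,877.55; Haddad 10/49 × $487,000 = 99,387.76; Ibarra 14/49 × $487,000 = 139,142.86.
After rounding ($50): Bergstrom $119,250; Halvorsen $109,350; Lindqvist $19,900; Haddad $99,400; Ibarra $139,150. Sum = $487,050.
Difference $487,000 − $487,050 = −$50 applied to largest allocation (Ibarra): Ibarra becomes $139,100.

Bergstrom: $119,250 · Halvorsen: $109,350 · Lindqvist: $19,900 · Haddad: $99,400 · Ibarra: $139,100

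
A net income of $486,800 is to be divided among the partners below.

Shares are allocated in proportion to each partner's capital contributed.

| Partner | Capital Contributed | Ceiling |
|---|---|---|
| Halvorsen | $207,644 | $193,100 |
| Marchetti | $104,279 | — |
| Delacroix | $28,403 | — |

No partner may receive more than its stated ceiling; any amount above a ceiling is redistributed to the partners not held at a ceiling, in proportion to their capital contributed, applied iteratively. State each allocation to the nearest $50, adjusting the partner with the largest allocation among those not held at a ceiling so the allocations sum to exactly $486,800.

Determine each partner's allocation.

Total capital contributed = 340,326.
Proportional shares (ignoring caps): Halvorsen 297,012.57; Marchetti 149,159.97; Delacroix 40,627.46.
Held at cap: Halvorsen ($193,100); residual $293,700 reallocated over remaining capital contributed 132,682.
Redistributed shares: Marchetti 230,828.16 → $230,850; Delacroix 62,871.84 → $62,850.

Halvorsen: $193,100 | Marchetti: $230,850 | Delacroix: $62,850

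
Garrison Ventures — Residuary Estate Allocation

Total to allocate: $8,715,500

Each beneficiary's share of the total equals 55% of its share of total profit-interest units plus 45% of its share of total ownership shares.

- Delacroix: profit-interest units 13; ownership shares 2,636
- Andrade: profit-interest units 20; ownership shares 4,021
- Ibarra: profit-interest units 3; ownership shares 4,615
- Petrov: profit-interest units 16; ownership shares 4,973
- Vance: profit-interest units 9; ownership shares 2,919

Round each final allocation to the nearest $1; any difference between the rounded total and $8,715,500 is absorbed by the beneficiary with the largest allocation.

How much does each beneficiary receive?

Delacroix: $1,561,037 · Andrade: $2,394,558 · Ibarra: $1,180,222 · Petrov: $2,275,059 · Vance: $1,304,624

Totals — profit-interest units 61, ownership shares 19,164.
Combined weights (55% profit-interest units + 45% ownership shares): Delacroix 0.1791; Andrade 0.2747; Ibarra 0.1354; Petrov 0.2610; Vance 0.1497.
Unrounded shares: Delacroix 1,561,036.88; Andrade 2,394,558.28; Ibarra 1,180,221.91; Petrov 2,275,058.68; Vance 1,304,624.25.
After rounding ($1): Delacroix $1,561,037; Andrade $2,394,558; Ibarra $1,180,222; Petrov $2,275,059; Vance $1,304,624. Sum = $8,715,500.
Rounded total matches; no reconciliation needed.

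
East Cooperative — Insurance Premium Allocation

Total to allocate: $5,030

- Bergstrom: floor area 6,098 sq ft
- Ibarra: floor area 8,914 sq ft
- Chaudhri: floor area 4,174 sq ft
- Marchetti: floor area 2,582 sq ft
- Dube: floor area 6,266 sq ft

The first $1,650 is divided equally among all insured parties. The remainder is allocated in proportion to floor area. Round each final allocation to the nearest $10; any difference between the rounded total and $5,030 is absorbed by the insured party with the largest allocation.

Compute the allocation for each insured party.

Bergstrom: $1,070 | Ibarra: $1,400 | Chaudhri: $830 | Marchetti: $640 | Dube: $1,090

$1,650 shared equally gives $330 per insured party.
Remainder $3,380 by floor area (total 28,034): Bergstrom 735.22 → $740; Ibarra 1,074.74 → $1,070; Chaudhri 503.25 → $500; Marchetti 311.31 → $310; Dube 755.48 → $760.
Totals: Bergstrom $330 + $740 = $1,070; Ibarra $330 + $1,070 = $1,400; Chaudhri $330 + $500 = $830; Marchetti $330 + $310 = $640; Dube $330 + $760 = $1,090.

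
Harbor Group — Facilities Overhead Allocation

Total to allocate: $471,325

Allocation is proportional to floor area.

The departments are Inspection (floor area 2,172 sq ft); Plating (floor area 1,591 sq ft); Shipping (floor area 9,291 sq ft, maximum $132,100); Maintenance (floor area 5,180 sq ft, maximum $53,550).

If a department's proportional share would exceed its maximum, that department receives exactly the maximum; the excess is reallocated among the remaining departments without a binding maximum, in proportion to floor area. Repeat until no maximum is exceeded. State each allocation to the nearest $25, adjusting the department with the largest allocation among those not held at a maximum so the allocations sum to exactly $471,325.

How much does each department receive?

Inspection: $164,900 | Plating: $120,775 | Shipping: $132,100 | Maintenance: $53,550

Sum of floor area: 18,234.
Proportional shares (ignoring caps): Inspection 56,143.35; Plating 41,125.26; Shipping 240,160.17; Maintenance 133,896.21.
Cap binds for Shipping ($132,100), Maintenance ($53,550); residual $285,675 reallocated over remaining floor area 3,763.
Remaining shares: Inspection 164,891.34 → $164,900; Plating 120,783.66 → $120,775.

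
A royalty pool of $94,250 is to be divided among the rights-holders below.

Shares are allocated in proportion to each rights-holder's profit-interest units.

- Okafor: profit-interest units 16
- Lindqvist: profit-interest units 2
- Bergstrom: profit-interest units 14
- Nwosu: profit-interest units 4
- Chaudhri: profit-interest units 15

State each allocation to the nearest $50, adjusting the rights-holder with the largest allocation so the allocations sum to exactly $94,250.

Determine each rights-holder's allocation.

Profit-interest units total: 51.
Unrounded shares: Okafor 16/51 × $94,250 = 29,568.63; Lindqvist 2/51 × $94,250 = 3,696.08; Bergstrom 14/51 × $94,250 = 25,872.55; Nwosu 4/51 × $94,250 = 7,392.16; Chaudhri 15/51 × $94,250 = 27,720.59.
Rounded to nearest $50: Okafor $29,550; Lindqvist $3,700; Bergstrom $25,850; Nwosu $7,400; Chaudhri $27,700. Sum = $94,200.
Difference $94,250 − $94,200 = +$50 applied to largest allocation (Okafor): Okafor becomes $29,600.

Okafor: $29,600 | Lindqvist: $3,700 | Bergstrom: $25,850 | Nwosu: $7,400 | Chaudhri: $27,700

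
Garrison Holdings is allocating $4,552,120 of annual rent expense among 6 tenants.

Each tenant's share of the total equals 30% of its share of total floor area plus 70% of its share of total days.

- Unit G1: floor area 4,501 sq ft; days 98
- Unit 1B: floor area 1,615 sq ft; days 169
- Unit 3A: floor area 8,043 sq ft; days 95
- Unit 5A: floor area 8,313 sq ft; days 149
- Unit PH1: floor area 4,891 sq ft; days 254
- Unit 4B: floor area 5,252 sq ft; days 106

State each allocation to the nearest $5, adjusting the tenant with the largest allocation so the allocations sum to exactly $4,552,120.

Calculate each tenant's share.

Unit G1: $546,990 | Unit 1B: $685,895 | Unit 3A: $684,320 | Unit 5A: $893,180 | Unit PH1: $1,134,035 | Unit 4B: $607,700

Floor area total 32,615; days total 871.
Combined weights (30% floor area + 70% days): Unit G1 0.1202; Unit 1B 0.1507; Unit 3A 0.1503; Unit 5A 0.1962; Unit PH1 0.2491; Unit 4B 0.1335.
Raw shares: Unit G1 546,988.39; Unit 1B 685,895.34; Unit 3A 684,321.66; Unit 5A 893,181.63; Unit PH1 1,134,031.79; Unit 4B 607,701.18.
Rounded to nearest $5: Unit G1 $546,990; Unit 1B $685,895; Unit 3A $684,320; Unit 5A $893,180; Unit PH1 $1,134,030; Unit 4B $607,700. Sum = $4,552,115.
Difference $4,552,120 − $4,552,115 = +$5 applied to largest allocation (Unit PH1): Unit PH1 becomes $1,134,035.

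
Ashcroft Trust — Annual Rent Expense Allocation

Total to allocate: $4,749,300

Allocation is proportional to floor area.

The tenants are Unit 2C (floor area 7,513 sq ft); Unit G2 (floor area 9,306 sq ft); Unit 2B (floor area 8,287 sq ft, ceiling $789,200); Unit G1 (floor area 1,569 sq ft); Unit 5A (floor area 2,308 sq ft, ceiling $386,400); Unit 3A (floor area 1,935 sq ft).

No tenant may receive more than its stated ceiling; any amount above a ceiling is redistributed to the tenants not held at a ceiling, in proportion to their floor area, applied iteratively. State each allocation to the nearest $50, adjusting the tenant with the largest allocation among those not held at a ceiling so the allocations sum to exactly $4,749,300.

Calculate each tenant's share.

Combined floor area = 30,918.
Pro-rata shares before constraints: Unit 2C 1,154,068.53; Unit G2 1,429,490.45; Unit 2B 1,272,962.32; Unit G1 241,013.38; Unit 5A 354,530.84; Unit 3A 297,234.48.
Cap binds for Unit 2B ($789,200); balance $3,960,100 reallocated over remaining floor area 22,631.
Cap binds for Unit 5A ($386,400); balance $3,573,700 reallocated over remaining floor area 20,323.
Remaining shares: Unit 2C 1,321,124.25 → $1,321,100; Unit G2 1,636,414.52 → $1,636,400; Unit G1 275,900.96 → $275,900; Unit 3A 340,260.27 → $340,250.
Rounding difference +$50 applied to Unit G2 → $1,636,450.

Unit 2C: $1,321,100; Unit G2: $1,636,450; Unit 2B: $789,200; Unit G1: $275,900; Unit 5A: $386,400; Unit 3A: $340,250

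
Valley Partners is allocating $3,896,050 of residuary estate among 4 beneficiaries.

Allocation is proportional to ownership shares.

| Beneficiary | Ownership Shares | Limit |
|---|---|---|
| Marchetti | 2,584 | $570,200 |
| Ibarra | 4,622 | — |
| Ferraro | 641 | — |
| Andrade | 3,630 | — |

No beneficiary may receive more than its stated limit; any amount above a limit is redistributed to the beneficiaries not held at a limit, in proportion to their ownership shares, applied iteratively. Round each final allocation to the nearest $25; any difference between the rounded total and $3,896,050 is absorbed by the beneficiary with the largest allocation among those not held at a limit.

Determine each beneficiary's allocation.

Combined ownership shares = 11,477.
Unconstrained shares: Marchetti 877,179.86; Ibarra 1,569,011.34; Ferraro 217,597.63; Andrade 1,232,261.17.
Capped: Marchetti ($570,200); remaining pool $3,325,850 reallocated over remaining ownership shares 8,893.
Remaining shares: Ibarra 1,728,559.40 → $1,728,550; Ferraro 239,724.49 → $239,725; Andrade 1,357,566.12 → $1,357,575.

Marchetti: $570,200 · Ibarra: $1,728,550 · Ferraro: $239,725 · Andrade: $1,357,575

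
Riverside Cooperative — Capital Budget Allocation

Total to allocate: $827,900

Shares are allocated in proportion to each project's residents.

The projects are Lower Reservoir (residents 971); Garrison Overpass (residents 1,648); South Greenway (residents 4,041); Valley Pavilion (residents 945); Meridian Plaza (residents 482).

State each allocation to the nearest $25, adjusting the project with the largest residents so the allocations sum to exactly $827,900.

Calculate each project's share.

Sum of residents: 8,087.
Unrounded shares: Lower Reservoir 971/8,087 × $827,900 = 99,405.33; Garrison Overpass 1,648/8,087 × $827,900 = 168,712.65; South Greenway 4,041/8,087 × $827,900 = 413,694.06; Valley Pavilion 945/8,087 × $827,900 = 96,743.60; Meridian Plaza 482/8,087 × $827,900 = 49,344.36.
Rounded to nearest $25: Lower Reservoir $99,400; Garrison Overpass $168,725; South Greenway $413,700; Valley Pavilion $96,750; Meridian Plaza $49,350. Sum = $827,925.
Difference $827,900 − $827,925 = −$25 applied to largest residents (South Greenway): South Greenway becomes $413,675.

Lower Reservoir: $99,400; Garrison Overpass: $168,725; South Greenway: $413,675; Valley Pavilion: $96,750; Meridian Plaza: $49,350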